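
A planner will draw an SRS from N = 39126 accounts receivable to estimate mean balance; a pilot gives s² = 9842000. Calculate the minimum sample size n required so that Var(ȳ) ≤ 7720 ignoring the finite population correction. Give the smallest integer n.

Without fpc, n₀ = s²/D = 9842000/7720 = 1274.8705.
Rounding up, n = 1275.

1275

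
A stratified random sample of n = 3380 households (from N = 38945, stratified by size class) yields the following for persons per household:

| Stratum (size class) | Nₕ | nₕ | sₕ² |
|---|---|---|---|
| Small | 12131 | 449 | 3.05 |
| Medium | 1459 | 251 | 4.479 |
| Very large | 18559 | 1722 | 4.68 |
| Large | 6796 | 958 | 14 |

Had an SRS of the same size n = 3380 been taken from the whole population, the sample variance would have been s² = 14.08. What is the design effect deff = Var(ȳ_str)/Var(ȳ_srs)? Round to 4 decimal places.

Var(ȳ_str) = Σ Wₕ²(1−fₕ)sₕ²/nₕ with Wₕ = Nₕ/38945:
  Small: (12131/38945)²·(1−449/12131)·3.05/449 = 6.3469326 × 10^-4
  Medium: (1459/38945)²·(1−251/1459)·4.479/251 = 2.0736056 × 10^-5
  Very large: (18559/38945)²·(1−1722/18559)·4.68/1722 = 5.5992334 × 10^-4
  Large: (6796/38945)²·(1−958/6796)·14/958 = 3.8227559 × 10^-4
  → Var(ȳ_str) = 0.0015976282.
Var(ȳ_srs) = (1 − 3380/38945)·14.08/3380 = 0.003804145.
deff = 0.0015976282 / 0.003804145 = 0.4200.

0.4200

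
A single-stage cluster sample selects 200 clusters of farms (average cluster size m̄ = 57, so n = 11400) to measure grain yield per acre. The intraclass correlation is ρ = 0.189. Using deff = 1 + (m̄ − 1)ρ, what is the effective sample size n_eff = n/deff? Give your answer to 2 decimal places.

deff = 1 + (57 − 1)·0.189 = 1 + 10.584 = 11.584.
n_eff = 11400 / 11.584 = 984.12.

984.12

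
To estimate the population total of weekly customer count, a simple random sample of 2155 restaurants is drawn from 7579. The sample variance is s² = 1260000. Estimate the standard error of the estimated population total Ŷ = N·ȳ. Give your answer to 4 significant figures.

155000

Var(Ŷ) = N²·Var(ȳ) = N²·(1 − n/N)·s²/n.
f = 2155/7579 = 0.28433830; Var(ȳ) = 0.71566170·1260000/2155 = 418.43793.
Var(Ŷ) = 7579² · 418.43793 = 2.4035594 × 10^10.
SE(Ŷ) = √(2.4035594 × 10^10) = 155000.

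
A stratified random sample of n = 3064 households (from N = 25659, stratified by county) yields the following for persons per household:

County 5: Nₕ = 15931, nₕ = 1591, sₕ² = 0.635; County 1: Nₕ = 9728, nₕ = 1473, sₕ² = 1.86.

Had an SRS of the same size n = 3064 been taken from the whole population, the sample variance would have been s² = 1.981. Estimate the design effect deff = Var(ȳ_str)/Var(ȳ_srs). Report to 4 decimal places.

Var(ȳ_str) = Σ Wₕ²(1−fₕ)sₕ²/nₕ with Wₕ = Nₕ/25659:
  County 5: (15931/25659)²·(1−1591/15931)·0.635/1591 = 1.3848932 × 10^-4
  County 1: (9728/25659)²·(1−1473/9728)·1.86/1473 = 1.5401797 × 10^-4
  → Var(ȳ_str) = 2.9250729 × 10^-4.
Var(ȳ_srs) = (1 − 3064/25659)·1.981/3064 = 5.6933559 × 10^-4.
deff = (2.9250729 × 10^-4) / (5.6933559 × 10^-4) = 0.5138.

0.5138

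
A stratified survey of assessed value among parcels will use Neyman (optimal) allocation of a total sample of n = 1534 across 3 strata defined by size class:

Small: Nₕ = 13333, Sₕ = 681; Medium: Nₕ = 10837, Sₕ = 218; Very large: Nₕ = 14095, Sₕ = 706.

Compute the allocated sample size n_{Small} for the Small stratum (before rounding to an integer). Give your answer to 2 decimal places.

651.06

Neyman allocation: nₕ = n·NₕSₕ / Σⱼ NⱼSⱼ.
Σ NⱼSⱼ = 13333·681 + 10837·218 + 14095·706 = 2.1393309 × 10^7.
n_{Small} = 1534·13333·681 / (2.1393309 × 10^7) = 651.06.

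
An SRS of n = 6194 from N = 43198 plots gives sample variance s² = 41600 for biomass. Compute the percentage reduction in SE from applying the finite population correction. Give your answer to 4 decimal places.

7.4466

f = n/N = 6194/43198 = 0.14338627.
SE_no-fpc = √(s²/n) = 2.5915588; SE_fpc = √((1−f)s²/n) = 2.3985765.
Ratio = √(1−f) = 0.92553430. Reduction = 100·(1 − 0.92553430) = 7.4466%.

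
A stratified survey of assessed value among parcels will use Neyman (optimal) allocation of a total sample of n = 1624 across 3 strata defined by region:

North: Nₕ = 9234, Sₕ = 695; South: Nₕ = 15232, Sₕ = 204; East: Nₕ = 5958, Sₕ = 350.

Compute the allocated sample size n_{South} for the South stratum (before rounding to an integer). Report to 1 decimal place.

434.6

Neyman allocation: nₕ = n·NₕSₕ / Σⱼ NⱼSⱼ.
Σ NⱼSⱼ = 9234·695 + 15232·204 + 5958·350 = 1.1610258 × 10^7.
n_{South} = 1624·15232·204 / (1.1610258 × 10^7) = 434.6.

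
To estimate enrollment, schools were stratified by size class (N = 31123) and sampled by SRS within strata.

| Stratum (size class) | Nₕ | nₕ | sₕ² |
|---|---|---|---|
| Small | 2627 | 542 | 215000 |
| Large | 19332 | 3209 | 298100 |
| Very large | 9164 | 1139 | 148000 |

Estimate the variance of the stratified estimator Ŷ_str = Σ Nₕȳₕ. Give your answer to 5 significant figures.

Var(Ŷ_str) = Σₕ Nₕ²(1 − fₕ)sₕ²/nₕ.
Small: 2627²·(1 − 542/2627)·215000/542 = 2.1727277 × 10^9.
Large: 19332²·(1 − 3209/19332)·298100/3209 = 2.8954422 × 10^10.
Very large: 9164²·(1 − 1139/9164)·148000/1139 = 9.5558234 × 10^9.
Sum = 4.0682973 × 10^10.

4.0683 × 10^10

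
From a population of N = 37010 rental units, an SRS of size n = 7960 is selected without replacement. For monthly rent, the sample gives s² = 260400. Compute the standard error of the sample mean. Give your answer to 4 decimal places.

5.0673

Under SRS without replacement, Var(ȳ) = (1 − f)·s²/n with f = n/N = 7960/37010 = 0.21507701.
Var(ȳ) = (1 − 0.21507701)·260400/7960 = 0.78492299·32.713568 = 25.677632.
SE(ȳ) = √(25.677632) = 5.0673.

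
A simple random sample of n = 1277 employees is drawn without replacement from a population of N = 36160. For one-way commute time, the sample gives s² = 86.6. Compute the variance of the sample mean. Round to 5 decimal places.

0.06542

Under SRS without replacement, Var(ȳ) = (1 − f)·s²/n with f = n/N = 1277/36160 = 0.03531527.
Var(ȳ) = (1 − 0.03531527)·86.6/1277 = 0.96468473·0.067815192 = 0.06542028.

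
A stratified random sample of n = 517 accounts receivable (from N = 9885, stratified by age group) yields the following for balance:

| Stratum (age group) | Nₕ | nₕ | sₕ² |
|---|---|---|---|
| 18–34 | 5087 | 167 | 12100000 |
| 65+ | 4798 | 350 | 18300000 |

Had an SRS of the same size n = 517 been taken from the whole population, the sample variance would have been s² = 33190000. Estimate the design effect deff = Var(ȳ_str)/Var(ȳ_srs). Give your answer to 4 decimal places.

Var(ȳ_str) = Σ Wₕ²(1−fₕ)sₕ²/nₕ with Wₕ = Nₕ/9885:
  18–34: (5087/9885)²·(1−167/5087)·12100000/167 = 18558.48
  65+: (4798/9885)²·(1−350/4798)·18300000/350 = 11419.701
  → Var(ȳ_str) = 29978.181.
Var(ȳ_srs) = (1 − 517/9885)·33190000/517 = 60839.68.
deff = 29978.181 / 60839.68 = 0.4927.

0.4927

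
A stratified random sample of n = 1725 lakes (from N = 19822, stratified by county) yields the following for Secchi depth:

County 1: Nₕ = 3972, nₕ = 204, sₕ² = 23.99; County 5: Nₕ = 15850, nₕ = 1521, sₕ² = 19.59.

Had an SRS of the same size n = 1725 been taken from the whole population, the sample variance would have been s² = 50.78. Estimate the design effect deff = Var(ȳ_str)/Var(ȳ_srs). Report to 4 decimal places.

Var(ȳ_str) = Σ Wₕ²(1−fₕ)sₕ²/nₕ with Wₕ = Nₕ/19822:
  County 1: (3972/19822)²·(1−204/3972)·23.99/204 = 0.004479456
  County 5: (15850/19822)²·(1−1521/15850)·19.59/1521 = 0.007444841
  → Var(ȳ_str) = 0.011924297.
Var(ȳ_srs) = (1 − 1725/19822)·50.78/1725 = 0.026875881.
deff = 0.011924297 / 0.026875881 = 0.4437.

0.4437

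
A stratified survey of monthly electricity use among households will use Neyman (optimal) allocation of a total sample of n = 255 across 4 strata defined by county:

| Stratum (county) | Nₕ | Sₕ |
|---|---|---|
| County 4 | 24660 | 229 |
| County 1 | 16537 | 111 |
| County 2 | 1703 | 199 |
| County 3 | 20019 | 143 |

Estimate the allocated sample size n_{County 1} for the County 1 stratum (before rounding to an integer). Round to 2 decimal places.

43.81

Neyman allocation: nₕ = n·NₕSₕ / Σⱼ NⱼSⱼ.
Σ NⱼSⱼ = 24660·229 + 16537·111 + 1703·199 + 20019·143 = 1.0684361 × 10^7.
n_{County 1} = 255·16537·111 / (1.0684361 × 10^7) = 43.81.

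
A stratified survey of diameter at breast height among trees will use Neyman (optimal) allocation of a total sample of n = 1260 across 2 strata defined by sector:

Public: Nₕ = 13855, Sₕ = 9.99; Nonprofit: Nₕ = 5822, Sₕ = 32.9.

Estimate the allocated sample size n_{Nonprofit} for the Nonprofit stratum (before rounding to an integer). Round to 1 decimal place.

731.4

Neyman allocation: nₕ = n·NₕSₕ / Σⱼ NⱼSⱼ.
Σ NⱼSⱼ = 13855·9.99 + 5822·32.9 = 329955.25.
n_{Nonprofit} = 1260·5822·32.9 / 329955.25 = 731.4.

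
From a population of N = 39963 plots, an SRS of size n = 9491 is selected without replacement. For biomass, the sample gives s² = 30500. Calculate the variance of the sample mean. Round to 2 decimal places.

2.45

Under SRS without replacement, Var(ȳ) = (1 − f)·s²/n with f = n/N = 9491/39963 = 0.23749468.
Var(ȳ) = (1 − 0.23749468)·30500/9491 = 0.76250532·3.2135708 = 2.4503648.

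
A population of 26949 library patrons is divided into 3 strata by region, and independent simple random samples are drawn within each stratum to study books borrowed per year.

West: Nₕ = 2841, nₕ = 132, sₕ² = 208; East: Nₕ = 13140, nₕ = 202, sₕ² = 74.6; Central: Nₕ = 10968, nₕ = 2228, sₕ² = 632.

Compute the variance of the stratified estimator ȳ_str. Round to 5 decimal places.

Var(ȳ_str) = Σₕ Wₕ²(1 − fₕ)sₕ²/nₕ with Wₕ = Nₕ/N, N = 26949.
West: Wₕ = 0.10542135; term = 0.10542135²·(1 − 0.04646251)·208/132 = 0.016698764.
East: Wₕ = 0.48758767; term = 0.48758767²·(1 − 0.01537291)·74.6/202 = 0.086449933.
Central: Wₕ = 0.40699098; term = 0.40699098²·(1 − 0.20313640)·632/2228 = 0.037441691.
Sum = 0.14059039.

0.14059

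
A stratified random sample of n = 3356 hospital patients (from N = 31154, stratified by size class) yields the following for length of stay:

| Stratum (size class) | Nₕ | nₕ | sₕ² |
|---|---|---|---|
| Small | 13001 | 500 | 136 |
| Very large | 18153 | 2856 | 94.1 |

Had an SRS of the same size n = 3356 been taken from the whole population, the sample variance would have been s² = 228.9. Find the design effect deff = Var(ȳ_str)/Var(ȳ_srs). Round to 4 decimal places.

0.9033

Var(ȳ_str) = Σ Wₕ²(1−fₕ)sₕ²/nₕ with Wₕ = Nₕ/31154:
  Small: (13001/31154)²·(1−500/13001)·136/500 = 0.045547316
  Very large: (18153/31154)²·(1−2856/18153)·94.1/2856 = 0.0094266735
  → Var(ȳ_str) = 0.05497399.
Var(ȳ_srs) = (1 − 3356/31154)·228.9/3356 = 0.060858827.
deff = 0.05497399 / 0.060858827 = 0.9033.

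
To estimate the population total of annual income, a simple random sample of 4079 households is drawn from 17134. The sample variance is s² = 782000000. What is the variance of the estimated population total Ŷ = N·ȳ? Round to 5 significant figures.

4.2883 × 10^13

Var(Ŷ) = N²·Var(ȳ) = N²·(1 − n/N)·s²/n.
f = 4079/17134 = 0.23806467; Var(ȳ) = 0.76193533·782000000/4079 = 146073.41.
Var(Ŷ) = 17134² · 146073.41 = 4.2883349 × 10^13.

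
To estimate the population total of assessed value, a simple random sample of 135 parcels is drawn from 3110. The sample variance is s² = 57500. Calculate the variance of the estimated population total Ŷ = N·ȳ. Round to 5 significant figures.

3.9408 × 10^9

Var(Ŷ) = N²·Var(ȳ) = N²·(1 − n/N)·s²/n.
f = 135/3110 = 0.04340836; Var(ȳ) = 0.95659164·57500/135 = 407.43718.
Var(Ŷ) = 3110² · 407.43718 = 3.9407731 × 10^9.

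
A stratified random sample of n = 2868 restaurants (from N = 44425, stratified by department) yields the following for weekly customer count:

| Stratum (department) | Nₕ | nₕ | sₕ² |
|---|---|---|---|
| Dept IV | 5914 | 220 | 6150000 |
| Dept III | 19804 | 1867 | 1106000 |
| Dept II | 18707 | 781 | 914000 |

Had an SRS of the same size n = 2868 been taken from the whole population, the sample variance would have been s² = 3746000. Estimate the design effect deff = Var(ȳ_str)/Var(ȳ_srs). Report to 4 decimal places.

Var(ȳ_str) = Σ Wₕ²(1−fₕ)sₕ²/nₕ with Wₕ = Nₕ/44425:
  Dept IV: (5914/44425)²·(1−220/5914)·6150000/220 = 476.9758
  Dept III: (19804/44425)²·(1−1867/19804)·1106000/1867 = 106.62491
  Dept II: (18707/44425)²·(1−781/18707)·914000/781 = 198.85102
  → Var(ȳ_str) = 782.45173.
Var(ȳ_srs) = (1 − 2868/44425)·3746000/2868 = 1221.8148.
deff = 782.45173 / 1221.8148 = 0.6404.

0.6404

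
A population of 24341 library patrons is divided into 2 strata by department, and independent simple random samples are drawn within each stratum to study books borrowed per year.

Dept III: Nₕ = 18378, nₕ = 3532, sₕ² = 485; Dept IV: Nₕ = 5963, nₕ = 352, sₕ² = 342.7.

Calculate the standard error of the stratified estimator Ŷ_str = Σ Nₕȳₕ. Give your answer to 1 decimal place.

Var(Ŷ_str) = Σₕ Nₕ²(1 − fₕ)sₕ²/nₕ.
Dept III: 18378²·(1 − 3532/18378)·485/3532 = 3.746526 × 10^7.
Dept IV: 5963²·(1 − 352/5963)·342.7/352 = 3.2574407 × 10^7.
Sum = 7.0039667 × 10^7.
SE = √(7.0039667 × 10^7) = 8369.0.

8369.0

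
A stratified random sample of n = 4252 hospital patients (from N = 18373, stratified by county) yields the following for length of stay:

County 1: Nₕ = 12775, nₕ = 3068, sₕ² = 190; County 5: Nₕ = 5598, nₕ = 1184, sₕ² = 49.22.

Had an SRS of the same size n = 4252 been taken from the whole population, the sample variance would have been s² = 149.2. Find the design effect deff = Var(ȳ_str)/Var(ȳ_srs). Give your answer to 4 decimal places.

0.9564

Var(ȳ_str) = Σ Wₕ²(1−fₕ)sₕ²/nₕ with Wₕ = Nₕ/18373:
  County 1: (12775/18373)²·(1−3068/12775)·190/3068 = 0.022750138
  County 5: (5598/18373)²·(1−1184/5598)·49.22/1184 = 0.0030429511
  → Var(ȳ_str) = 0.025793089.
Var(ȳ_srs) = (1 − 4252/18373)·149.2/4252 = 0.026968758.
deff = 0.025793089 / 0.026968758 = 0.9564.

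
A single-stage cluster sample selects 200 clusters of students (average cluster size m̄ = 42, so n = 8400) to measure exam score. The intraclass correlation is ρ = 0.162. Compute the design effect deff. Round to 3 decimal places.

deff = 1 + (42 − 1)·0.162 = 1 + 6.642 = 7.642.

7.642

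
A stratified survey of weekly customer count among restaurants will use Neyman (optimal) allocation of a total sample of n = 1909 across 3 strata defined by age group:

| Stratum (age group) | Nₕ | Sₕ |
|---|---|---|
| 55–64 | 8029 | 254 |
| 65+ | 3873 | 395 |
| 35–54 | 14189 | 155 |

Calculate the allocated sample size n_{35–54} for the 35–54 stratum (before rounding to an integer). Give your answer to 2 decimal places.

727.82

Neyman allocation: nₕ = n·NₕSₕ / Σⱼ NⱼSⱼ.
Σ NⱼSⱼ = 8029·254 + 3873·395 + 14189·155 = 5.768496 × 10^6.
n_{35–54} = 1909·14189·155 / (5.768496 × 10^6) = 727.82.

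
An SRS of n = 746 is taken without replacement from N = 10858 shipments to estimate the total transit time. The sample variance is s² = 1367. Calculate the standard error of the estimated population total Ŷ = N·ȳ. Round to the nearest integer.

Var(Ŷ) = N²·Var(ȳ) = N²·(1 − n/N)·s²/n.
f = 746/10858 = 0.06870510; Var(ȳ) = 0.93129490·1367/746 = 1.7065417.
Var(Ŷ) = 10858² · 1.7065417 = 2.0119472 × 10^8.
SE(Ŷ) = √(2.0119472 × 10^8) = 14184.

14184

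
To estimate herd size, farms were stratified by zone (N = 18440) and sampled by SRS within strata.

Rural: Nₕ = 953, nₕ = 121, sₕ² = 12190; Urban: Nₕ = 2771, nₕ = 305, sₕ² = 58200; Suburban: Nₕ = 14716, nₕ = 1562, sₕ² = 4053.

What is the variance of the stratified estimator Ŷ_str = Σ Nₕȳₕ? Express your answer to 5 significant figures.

1.8861 × 10^9

Var(Ŷ_str) = Σₕ Nₕ²(1 − fₕ)sₕ²/nₕ.
Rural: 953²·(1 − 121/953)·12190/121 = 7.9879357 × 10^7.
Urban: 2771²·(1 − 305/2771)·58200/305 = 1.3039254 × 10^9.
Suburban: 14716²·(1 − 1562/14716)·4053/1562 = 5.0227688 × 10^8.
Sum = 1.8860816 × 10^9.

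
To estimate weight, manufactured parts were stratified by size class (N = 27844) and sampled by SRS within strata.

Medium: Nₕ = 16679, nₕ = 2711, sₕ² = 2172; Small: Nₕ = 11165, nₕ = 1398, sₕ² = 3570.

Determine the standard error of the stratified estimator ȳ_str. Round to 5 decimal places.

0.77456

Var(ȳ_str) = Σₕ Wₕ²(1 − fₕ)sₕ²/nₕ with Wₕ = Nₕ/N, N = 27844.
Medium: Wₕ = 0.59901595; term = 0.59901595²·(1 − 0.16253972)·2172/2711 = 0.24075277.
Small: Wₕ = 0.40098405; term = 0.40098405²·(1 − 0.12521272)·3570/1398 = 0.3591846.
Sum = 0.59993737.
SE = √(0.59993737) = 0.77456.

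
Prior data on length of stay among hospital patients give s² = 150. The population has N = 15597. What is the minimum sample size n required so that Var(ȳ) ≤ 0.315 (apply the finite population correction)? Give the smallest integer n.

Without fpc, n₀ = s²/D = 150/0.315 = 476.1905.
With fpc, (1 − n/N)·s²/n ≤ D requires n ≥ n₀/(1 + n₀/N) = 476.1905/(1 + 476.1905/15597) = 462.0827.
Rounding up, n = 463.

463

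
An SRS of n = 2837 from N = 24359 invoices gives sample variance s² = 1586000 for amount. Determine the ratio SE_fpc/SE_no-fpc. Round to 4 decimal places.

0.9400

f = n/N = 2837/24359 = 0.11646619.
SE_no-fpc = √(s²/n) = 23.644053; SE_fpc = √((1−f)s²/n) = 22.224577.
Ratio = √(1−f) = 0.93996479.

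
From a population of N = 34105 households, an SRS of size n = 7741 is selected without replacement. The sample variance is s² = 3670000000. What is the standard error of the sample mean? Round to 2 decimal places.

605.38

Under SRS without replacement, Var(ȳ) = (1 − f)·s²/n with f = n/N = 7741/34105 = 0.22697552.
Var(ȳ) = (1 − 0.22697552)·3670000000/7741 = 0.77302448·474098.95 = 366490.1.
SE(ȳ) = √(366490.1) = 605.38.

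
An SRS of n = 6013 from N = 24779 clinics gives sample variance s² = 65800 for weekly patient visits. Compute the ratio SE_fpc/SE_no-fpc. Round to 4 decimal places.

f = n/N = 6013/24779 = 0.24266516.
SE_no-fpc = √(s²/n) = 3.308014; SE_fpc = √((1−f)s²/n) = 2.8787988.
Ratio = √(1−f) = 0.87024987.

0.8702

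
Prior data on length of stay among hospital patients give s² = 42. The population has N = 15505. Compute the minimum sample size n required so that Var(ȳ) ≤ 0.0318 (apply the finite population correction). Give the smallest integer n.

Without fpc, n₀ = s²/D = 42/0.0318 = 1320.7547.
With fpc, (1 − n/N)·s²/n ≤ D requires n ≥ n₀/(1 + n₀/N) = 1320.7547/(1 + 1320.7547/15505) = 1217.0807.
Rounding up, n = 1218.

1218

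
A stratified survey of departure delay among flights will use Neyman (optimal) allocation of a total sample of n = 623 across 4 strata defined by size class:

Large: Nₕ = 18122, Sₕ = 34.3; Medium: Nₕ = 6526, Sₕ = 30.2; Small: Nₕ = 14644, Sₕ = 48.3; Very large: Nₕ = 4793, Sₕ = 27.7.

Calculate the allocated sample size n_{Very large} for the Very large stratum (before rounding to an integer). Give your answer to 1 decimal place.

Neyman allocation: nₕ = n·NₕSₕ / Σⱼ NⱼSⱼ.
Σ NⱼSⱼ = 18122·34.3 + 6526·30.2 + 14644·48.3 + 4793·27.7 = 1.6587411 × 10^6.
n_{Very large} = 623·4793·27.7 / (1.6587411 × 10^6) = 49.9.

49.9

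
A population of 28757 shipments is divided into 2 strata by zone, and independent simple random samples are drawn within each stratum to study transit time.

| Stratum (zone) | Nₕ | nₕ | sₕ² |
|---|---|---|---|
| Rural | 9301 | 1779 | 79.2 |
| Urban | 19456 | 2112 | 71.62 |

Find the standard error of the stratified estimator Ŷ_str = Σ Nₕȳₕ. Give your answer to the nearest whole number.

3815

Var(Ŷ_str) = Σₕ Nₕ²(1 − fₕ)sₕ²/nₕ.
Rural: 9301²·(1 − 1779/9301)·79.2/1779 = 3.1146712 × 10^6.
Urban: 19456²·(1 − 2112/19456)·71.62/2112 = 1.1443088 × 10^7.
Sum = 1.4557759 × 10^7.
SE = √(1.4557759 × 10^7) = 3815.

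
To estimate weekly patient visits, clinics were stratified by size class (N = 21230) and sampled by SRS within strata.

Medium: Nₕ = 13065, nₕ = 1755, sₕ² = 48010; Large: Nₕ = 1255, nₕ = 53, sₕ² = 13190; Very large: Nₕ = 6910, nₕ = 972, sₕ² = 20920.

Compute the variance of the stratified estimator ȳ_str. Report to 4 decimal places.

11.7609

Var(ȳ_str) = Σₕ Wₕ²(1 − fₕ)sₕ²/nₕ with Wₕ = Nₕ/N, N = 21230.
Medium: Wₕ = 0.61540273; term = 0.61540273²·(1 − 0.13432836)·48010/1755 = 8.9686405.
Large: Wₕ = 0.05911446; term = 0.05911446²·(1 − 0.04223108)·13190/53 = 0.83294654.
Very large: Wₕ = 0.32548281; term = 0.32548281²·(1 − 0.14066570)·20920/972 = 1.9593574.
Sum = 11.760944.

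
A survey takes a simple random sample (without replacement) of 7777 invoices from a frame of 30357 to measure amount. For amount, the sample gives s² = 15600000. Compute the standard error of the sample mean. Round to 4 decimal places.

38.6268

Under SRS without replacement, Var(ȳ) = (1 − f)·s²/n with f = n/N = 7777/30357 = 0.25618473.
Var(ȳ) = (1 − 0.25618473)·15600000/7777 = 0.74381527·2005.9149 = 1492.0301.
SE(ȳ) = √(1492.0301) = 38.6268.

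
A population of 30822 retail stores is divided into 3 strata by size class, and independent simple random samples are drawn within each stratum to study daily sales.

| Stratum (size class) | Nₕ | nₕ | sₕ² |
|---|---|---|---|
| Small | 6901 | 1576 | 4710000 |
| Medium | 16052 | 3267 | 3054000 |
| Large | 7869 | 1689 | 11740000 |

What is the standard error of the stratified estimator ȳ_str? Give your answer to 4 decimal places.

25.9492

Var(ȳ_str) = Σₕ Wₕ²(1 − fₕ)sₕ²/nₕ with Wₕ = Nₕ/N, N = 30822.
Small: Wₕ = 0.22389851; term = 0.22389851²·(1 − 0.22837270)·4710000/1576 = 115.60449.
Medium: Wₕ = 0.52079683; term = 0.52079683²·(1 − 0.20352604)·3054000/3267 = 201.9427.
Large: Wₕ = 0.25530465; term = 0.25530465²·(1 − 0.21463973)·11740000/1689 = 355.81548.
Sum = 673.36267.
SE = √(673.36267) = 25.9492.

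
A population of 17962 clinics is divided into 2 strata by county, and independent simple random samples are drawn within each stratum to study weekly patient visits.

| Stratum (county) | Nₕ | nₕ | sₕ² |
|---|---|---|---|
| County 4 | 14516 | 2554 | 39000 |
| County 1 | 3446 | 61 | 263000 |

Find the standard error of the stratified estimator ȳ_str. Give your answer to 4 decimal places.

Var(ȳ_str) = Σₕ Wₕ²(1 − fₕ)sₕ²/nₕ with Wₕ = Nₕ/N, N = 17962.
County 4: Wₕ = 0.80815054; term = 0.80815054²·(1 − 0.17594379)·39000/2554 = 8.2183586.
County 1: Wₕ = 0.19184946; term = 0.19184946²·(1 − 0.01770168)·263000/61 = 155.88003.
Sum = 164.09839.
SE = √(164.09839) = 12.8101.

12.8101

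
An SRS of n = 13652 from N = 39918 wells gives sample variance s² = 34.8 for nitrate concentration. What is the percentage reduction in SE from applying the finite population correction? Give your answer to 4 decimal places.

f = n/N = 13652/39918 = 0.34200110.
SE_no-fpc = √(s²/n) = 0.050488385; SE_fpc = √((1−f)s²/n) = 0.04095473.
Ratio = √(1−f) = 0.81117131. Reduction = 100·(1 − 0.81117131) = 18.8829%.

18.8829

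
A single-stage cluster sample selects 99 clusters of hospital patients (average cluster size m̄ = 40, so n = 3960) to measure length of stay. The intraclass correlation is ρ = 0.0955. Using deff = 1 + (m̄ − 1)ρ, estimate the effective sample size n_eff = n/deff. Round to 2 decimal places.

838.18

deff = 1 + (40 − 1)·0.0955 = 1 + 3.7245 = 4.7245.
n_eff = 3960 / 4.7245 = 838.18.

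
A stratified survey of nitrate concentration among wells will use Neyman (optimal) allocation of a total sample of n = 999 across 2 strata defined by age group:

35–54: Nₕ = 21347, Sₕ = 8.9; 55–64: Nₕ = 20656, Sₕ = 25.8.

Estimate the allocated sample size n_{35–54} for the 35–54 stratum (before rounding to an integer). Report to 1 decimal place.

262.5

Neyman allocation: nₕ = n·NₕSₕ / Σⱼ NⱼSⱼ.
Σ NⱼSⱼ = 21347·8.9 + 20656·25.8 = 722913.1.
n_{35–54} = 999·21347·8.9 / 722913.1 = 262.5.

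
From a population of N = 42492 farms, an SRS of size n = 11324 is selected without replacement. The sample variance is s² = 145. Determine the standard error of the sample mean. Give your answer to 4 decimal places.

Under SRS without replacement, Var(ȳ) = (1 − f)·s²/n with f = n/N = 11324/42492 = 0.26649722.
Var(ȳ) = (1 − 0.26649722)·145/11324 = 0.73350278·0.012804663 = 0.0093922556.
SE(ȳ) = √(0.0093922556) = 0.0969.

0.0969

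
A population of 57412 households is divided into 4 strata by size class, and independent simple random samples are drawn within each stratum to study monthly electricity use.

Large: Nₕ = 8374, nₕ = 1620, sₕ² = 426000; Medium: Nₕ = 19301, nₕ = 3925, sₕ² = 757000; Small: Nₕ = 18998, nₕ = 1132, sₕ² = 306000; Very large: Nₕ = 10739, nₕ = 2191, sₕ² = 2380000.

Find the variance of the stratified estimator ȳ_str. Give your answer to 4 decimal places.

Var(ȳ_str) = Σₕ Wₕ²(1 − fₕ)sₕ²/nₕ with Wₕ = Nₕ/N, N = 57412.
Large: Wₕ = 0.14585801; term = 0.14585801²·(1 − 0.19345594)·426000/1620 = 4.5121471.
Medium: Wₕ = 0.33618407; term = 0.33618407²·(1 − 0.20335734)·757000/3925 = 17.36497.
Small: Wₕ = 0.33090643; term = 0.33090643²·(1 − 0.05958522)·306000/1132 = 27.835874.
Very large: Wₕ = 0.18705149; term = 0.18705149²·(1 − 0.20402272)·2380000/2191 = 30.252243.
Sum = 79.965234.

79.9652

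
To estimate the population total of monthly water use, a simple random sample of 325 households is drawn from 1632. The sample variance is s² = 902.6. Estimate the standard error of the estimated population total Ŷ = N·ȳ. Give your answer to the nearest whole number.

Var(Ŷ) = N²·Var(ȳ) = N²·(1 − n/N)·s²/n.
f = 325/1632 = 0.19914216; Var(ȳ) = 0.80085784·902.6/325 = 2.224167.
Var(Ŷ) = 1632² · 2.224167 = 5.9238998 × 10^6.
SE(Ŷ) = √(5.9238998 × 10^6) = 2434.

2434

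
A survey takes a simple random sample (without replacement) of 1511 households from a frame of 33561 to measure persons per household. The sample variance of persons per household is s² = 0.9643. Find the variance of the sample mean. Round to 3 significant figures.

Under SRS without replacement, Var(ȳ) = (1 − f)·s²/n with f = n/N = 1511/33561 = 0.04502250.
Var(ȳ) = (1 − 0.04502250)·0.9643/1511 = 0.95497750·6.3818663 × 10^-4 = 6.0945388 × 10^-4.

6.09 × 10^-4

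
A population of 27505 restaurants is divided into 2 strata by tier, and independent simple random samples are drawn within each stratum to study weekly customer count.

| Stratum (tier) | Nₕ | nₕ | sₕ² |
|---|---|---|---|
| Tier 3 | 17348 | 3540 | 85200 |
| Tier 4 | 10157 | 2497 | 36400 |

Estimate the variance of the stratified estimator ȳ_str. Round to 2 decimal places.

9.12

Var(ȳ_str) = Σₕ Wₕ²(1 − fₕ)sₕ²/nₕ with Wₕ = Nₕ/N, N = 27505.
Tier 3: Wₕ = 0.63072169; term = 0.63072169²·(1 − 0.20405810)·85200/3540 = 7.6206712.
Tier 4: Wₕ = 0.36927831; term = 0.36927831²·(1 − 0.24584031)·36400/2497 = 1.4991799.
Sum = 9.1198511.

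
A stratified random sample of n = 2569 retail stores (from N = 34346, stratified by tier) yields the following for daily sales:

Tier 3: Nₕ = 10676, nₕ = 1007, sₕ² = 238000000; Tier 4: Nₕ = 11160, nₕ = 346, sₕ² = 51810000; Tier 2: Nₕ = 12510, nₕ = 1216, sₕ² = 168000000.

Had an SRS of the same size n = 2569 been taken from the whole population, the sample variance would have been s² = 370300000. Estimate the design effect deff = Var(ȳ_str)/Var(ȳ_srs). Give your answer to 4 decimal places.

Var(ȳ_str) = Σ Wₕ²(1−fₕ)sₕ²/nₕ with Wₕ = Nₕ/34346:
  Tier 3: (10676/34346)²·(1−1007/10676)·238000000/1007 = 20681.655
  Tier 4: (11160/34346)²·(1−346/11160)·51810000/346 = 15319.187
  Tier 2: (12510/34346)²·(1−1216/12510)·168000000/1216 = 16547.351
  → Var(ȳ_str) = 52548.193.
Var(ȳ_srs) = (1 − 2569/34346)·370300000/2569 = 133360.23.
deff = 52548.193 / 133360.23 = 0.3940.

0.3940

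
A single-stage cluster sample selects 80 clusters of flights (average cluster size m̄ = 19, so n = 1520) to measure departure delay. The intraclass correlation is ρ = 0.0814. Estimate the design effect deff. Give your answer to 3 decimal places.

2.465

deff = 1 + (19 − 1)·0.0814 = 1 + 1.4652 = 2.4652.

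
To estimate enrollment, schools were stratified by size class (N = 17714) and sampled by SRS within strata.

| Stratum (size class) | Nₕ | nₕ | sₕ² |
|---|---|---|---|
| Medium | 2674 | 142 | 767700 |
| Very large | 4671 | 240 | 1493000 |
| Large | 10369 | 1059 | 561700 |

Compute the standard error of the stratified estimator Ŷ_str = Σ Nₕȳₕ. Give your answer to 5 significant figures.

Var(Ŷ_str) = Σₕ Nₕ²(1 − fₕ)sₕ²/nₕ.
Medium: 2674²·(1 − 142/2674)·767700/142 = 3.6603979 × 10^10.
Very large: 4671²·(1 − 240/4671)·1493000/240 = 1.2875384 × 10^11.
Large: 10369²·(1 − 1059/10369)·561700/1059 = 5.1202954 × 10^10.
Sum = 2.1656077 × 10^11.
SE = √(2.1656077 × 10^11) = 465360.

465360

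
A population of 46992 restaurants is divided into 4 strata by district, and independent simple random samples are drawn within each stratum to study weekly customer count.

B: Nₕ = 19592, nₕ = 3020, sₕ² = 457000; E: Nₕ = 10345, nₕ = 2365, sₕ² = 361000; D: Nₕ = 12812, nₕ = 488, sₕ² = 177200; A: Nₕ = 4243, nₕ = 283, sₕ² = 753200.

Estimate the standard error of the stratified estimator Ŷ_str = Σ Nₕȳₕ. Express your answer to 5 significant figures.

404700

Var(Ŷ_str) = Σₕ Nₕ²(1 − fₕ)sₕ²/nₕ.
B: 19592²·(1 − 3020/19592)·457000/3020 = 4.9131832 × 10^10.
E: 10345²·(1 − 2365/10345)·361000/2365 = 1.2601129 × 10^10.
D: 12812²·(1 − 488/12812)·177200/488 = 5.7334036 × 10^10.
A: 4243²·(1 − 283/4243)·753200/283 = 4.4719001 × 10^10.
Sum = 1.63786 × 10^11.
SE = √(1.63786 × 10^11) = 404700.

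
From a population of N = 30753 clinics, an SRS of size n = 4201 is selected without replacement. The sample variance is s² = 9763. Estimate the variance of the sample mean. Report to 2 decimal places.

Under SRS without replacement, Var(ȳ) = (1 − f)·s²/n with f = n/N = 4201/30753 = 0.13660456.
Var(ȳ) = (1 − 0.13660456)·9763/4201 = 0.86339544·2.3239705 = 2.0065055.

2.01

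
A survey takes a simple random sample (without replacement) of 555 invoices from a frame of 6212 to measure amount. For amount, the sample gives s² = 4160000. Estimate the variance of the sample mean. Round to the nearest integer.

Under SRS without replacement, Var(ȳ) = (1 − f)·s²/n with f = n/N = 555/6212 = 0.08934321.
Var(ȳ) = (1 − 0.08934321)·4160000/555 = 0.91065679·7495.4955 = 6825.8239.

6826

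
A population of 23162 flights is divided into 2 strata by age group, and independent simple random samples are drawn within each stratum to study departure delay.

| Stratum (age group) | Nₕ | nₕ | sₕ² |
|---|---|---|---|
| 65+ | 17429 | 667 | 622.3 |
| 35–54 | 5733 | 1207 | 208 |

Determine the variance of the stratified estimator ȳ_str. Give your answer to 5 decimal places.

0.51640

Var(ȳ_str) = Σₕ Wₕ²(1 − fₕ)sₕ²/nₕ with Wₕ = Nₕ/N, N = 23162.
65+: Wₕ = 0.75248251; term = 0.75248251²·(1 − 0.03826955)·622.3/667 = 0.50806603.
35–54: Wₕ = 0.24751749; term = 0.24751749²·(1 − 0.21053550)·208/1207 = 0.0083349009.
Sum = 0.51640093.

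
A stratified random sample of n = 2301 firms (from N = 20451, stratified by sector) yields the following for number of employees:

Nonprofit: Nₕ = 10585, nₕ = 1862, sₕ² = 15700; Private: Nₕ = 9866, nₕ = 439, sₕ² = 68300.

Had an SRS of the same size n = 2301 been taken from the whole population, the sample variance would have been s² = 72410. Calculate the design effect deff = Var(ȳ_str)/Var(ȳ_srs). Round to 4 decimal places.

Var(ȳ_str) = Σ Wₕ²(1−fₕ)sₕ²/nₕ with Wₕ = Nₕ/20451:
  Nonprofit: (10585/20451)²·(1−1862/10585)·15700/1862 = 1.8614339
  Private: (9866/20451)²·(1−439/9866)·68300/439 = 34.59726
  → Var(ȳ_str) = 36.458694.
Var(ȳ_srs) = (1 − 2301/20451)·72410/2301 = 27.928268.
deff = 36.458694 / 27.928268 = 1.3054.

1.3054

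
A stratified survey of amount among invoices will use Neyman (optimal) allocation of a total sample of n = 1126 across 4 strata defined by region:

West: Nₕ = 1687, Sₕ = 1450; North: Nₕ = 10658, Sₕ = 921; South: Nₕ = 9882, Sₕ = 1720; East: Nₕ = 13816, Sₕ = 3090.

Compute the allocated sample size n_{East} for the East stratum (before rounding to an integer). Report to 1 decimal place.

668.1

Neyman allocation: nₕ = n·NₕSₕ / Σⱼ NⱼSⱼ.
Σ NⱼSⱼ = 1687·1450 + 10658·921 + 9882·1720 + 13816·3090 = 7.1950648 × 10^7.
n_{East} = 1126·13816·3090 / (7.1950648 × 10^7) = 668.1.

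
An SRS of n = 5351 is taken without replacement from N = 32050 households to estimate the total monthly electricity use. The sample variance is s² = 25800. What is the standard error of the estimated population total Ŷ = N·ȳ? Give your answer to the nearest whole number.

Var(Ŷ) = N²·Var(ȳ) = N²·(1 − n/N)·s²/n.
f = 5351/32050 = 0.16695788; Var(ȳ) = 0.83304212·25800/5351 = 4.0165365.
Var(Ŷ) = 32050² · 4.0165365 = 4.1257963 × 10^9.
SE(Ŷ) = √(4.1257963 × 10^9) = 64232.

64232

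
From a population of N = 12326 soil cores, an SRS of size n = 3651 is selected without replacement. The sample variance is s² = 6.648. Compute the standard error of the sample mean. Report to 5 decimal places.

0.03580

Under SRS without replacement, Var(ȳ) = (1 − f)·s²/n with f = n/N = 3651/12326 = 0.29620315.
Var(ȳ) = (1 − 0.29620315)·6.648/3651 = 0.70379685·0.001820871 = 0.0012815233.
SE(ȳ) = √(0.0012815233) = 0.03580.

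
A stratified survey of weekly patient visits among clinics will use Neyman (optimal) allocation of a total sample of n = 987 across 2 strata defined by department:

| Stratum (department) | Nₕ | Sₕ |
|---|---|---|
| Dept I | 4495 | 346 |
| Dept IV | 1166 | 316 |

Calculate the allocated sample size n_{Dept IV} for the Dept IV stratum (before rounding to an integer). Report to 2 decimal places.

189.04

Neyman allocation: nₕ = n·NₕSₕ / Σⱼ NⱼSⱼ.
Σ NⱼSⱼ = 4495·346 + 1166·316 = 1.923726 × 10^6.
n_{Dept IV} = 987·1166·316 / (1.923726 × 10^6) = 189.04.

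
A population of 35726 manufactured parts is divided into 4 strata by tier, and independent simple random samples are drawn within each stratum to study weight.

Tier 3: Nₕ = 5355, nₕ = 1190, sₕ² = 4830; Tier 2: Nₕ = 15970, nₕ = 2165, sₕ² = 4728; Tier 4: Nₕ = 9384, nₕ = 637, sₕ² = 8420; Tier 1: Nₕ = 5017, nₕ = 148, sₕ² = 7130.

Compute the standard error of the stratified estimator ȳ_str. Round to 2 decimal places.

1.49

Var(ȳ_str) = Σₕ Wₕ²(1 − fₕ)sₕ²/nₕ with Wₕ = Nₕ/N, N = 35726.
Tier 3: Wₕ = 0.14989084; term = 0.14989084²·(1 − 0.22222222)·4830/1190 = 0.070926064.
Tier 2: Wₕ = 0.44701338; term = 0.44701338²·(1 − 0.13556669)·4728/2165 = 0.37721774.
Tier 4: Wₕ = 0.26266585; term = 0.26266585²·(1 − 0.06788150)·8420/637 = 0.85006277.
Tier 1: Wₕ = 0.14042994; term = 0.14042994²·(1 − 0.02949970)·7130/148 = 0.92202544.
Sum = 2.220232.
SE = √(2.220232) = 1.49.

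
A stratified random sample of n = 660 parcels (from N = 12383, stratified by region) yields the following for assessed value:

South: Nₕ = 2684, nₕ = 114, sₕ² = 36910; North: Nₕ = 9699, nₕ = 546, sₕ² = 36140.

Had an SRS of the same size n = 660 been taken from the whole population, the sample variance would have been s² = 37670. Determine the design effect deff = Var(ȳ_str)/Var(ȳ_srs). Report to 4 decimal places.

0.9788

Var(ȳ_str) = Σ Wₕ²(1−fₕ)sₕ²/nₕ with Wₕ = Nₕ/12383:
  South: (2684/12383)²·(1−114/2684)·36910/114 = 14.564752
  North: (9699/12383)²·(1−546/9699)·36140/546 = 38.320766
  → Var(ȳ_str) = 52.885518.
Var(ȳ_srs) = (1 − 660/12383)·37670/660 = 54.033684.
deff = 52.885518 / 54.033684 = 0.9788.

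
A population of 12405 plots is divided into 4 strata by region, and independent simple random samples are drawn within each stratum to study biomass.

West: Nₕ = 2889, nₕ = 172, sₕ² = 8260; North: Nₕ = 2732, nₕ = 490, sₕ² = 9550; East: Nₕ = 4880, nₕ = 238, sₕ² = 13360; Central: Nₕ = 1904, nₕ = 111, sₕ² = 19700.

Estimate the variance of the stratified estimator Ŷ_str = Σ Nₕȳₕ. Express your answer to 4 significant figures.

Var(Ŷ_str) = Σₕ Nₕ²(1 − fₕ)sₕ²/nₕ.
West: 2889²·(1 − 172/2889)·8260/172 = 3.7695437 × 10^8.
North: 2732²·(1 − 490/2732)·9550/490 = 1.1937781 × 10^8.
East: 4880²·(1 − 238/4880)·13360/238 = 1.2716115 × 10^9.
Central: 1904²·(1 − 111/1904)·19700/111 = 6.0588539 × 10^8.
Sum = 2.3738291 × 10^9.

2.374 × 10^9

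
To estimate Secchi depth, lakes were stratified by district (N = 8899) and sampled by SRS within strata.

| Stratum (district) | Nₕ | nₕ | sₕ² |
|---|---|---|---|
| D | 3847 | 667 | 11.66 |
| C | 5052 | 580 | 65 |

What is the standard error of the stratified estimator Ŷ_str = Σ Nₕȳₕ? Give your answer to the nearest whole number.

Var(Ŷ_str) = Σₕ Nₕ²(1 − fₕ)sₕ²/nₕ.
D: 3847²·(1 − 667/3847)·11.66/667 = 213856.29.
C: 5052²·(1 − 580/5052)·65/580 = 2.531923 × 10^6.
Sum = 2.7457793 × 10^6.
SE = √(2.7457793 × 10^6) = 1657.

1657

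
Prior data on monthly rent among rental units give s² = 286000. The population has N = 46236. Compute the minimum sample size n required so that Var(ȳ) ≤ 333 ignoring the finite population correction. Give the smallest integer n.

Without fpc, n₀ = s²/D = 286000/333 = 858.8589.
Rounding up, n = 859.

859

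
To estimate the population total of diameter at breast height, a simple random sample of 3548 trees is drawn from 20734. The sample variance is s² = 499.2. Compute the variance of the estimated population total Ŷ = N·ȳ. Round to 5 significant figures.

Var(Ŷ) = N²·Var(ȳ) = N²·(1 − n/N)·s²/n.
f = 3548/20734 = 0.17111990; Var(ȳ) = 0.82888010·499.2/3548 = 0.11662259.
Var(Ŷ) = 20734² · 0.11662259 = 5.0135906 × 10^7.

5.0136 × 10^7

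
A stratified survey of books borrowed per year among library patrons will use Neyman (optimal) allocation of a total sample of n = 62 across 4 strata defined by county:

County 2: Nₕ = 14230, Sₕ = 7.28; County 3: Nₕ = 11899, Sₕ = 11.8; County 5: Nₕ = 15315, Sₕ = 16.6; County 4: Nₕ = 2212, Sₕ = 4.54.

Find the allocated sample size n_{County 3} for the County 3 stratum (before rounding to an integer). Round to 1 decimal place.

17.1

Neyman allocation: nₕ = n·NₕSₕ / Σⱼ NⱼSⱼ.
Σ NⱼSⱼ = 14230·7.28 + 11899·11.8 + 15315·16.6 + 2212·4.54 = 508274.08.
n_{County 3} = 62·11899·11.8 / 508274.08 = 17.1.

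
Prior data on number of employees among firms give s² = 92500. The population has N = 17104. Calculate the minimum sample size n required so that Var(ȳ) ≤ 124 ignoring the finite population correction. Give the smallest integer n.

746

Without fpc, n₀ = s²/D = 92500/124 = 745.9677.
Rounding up, n = 746.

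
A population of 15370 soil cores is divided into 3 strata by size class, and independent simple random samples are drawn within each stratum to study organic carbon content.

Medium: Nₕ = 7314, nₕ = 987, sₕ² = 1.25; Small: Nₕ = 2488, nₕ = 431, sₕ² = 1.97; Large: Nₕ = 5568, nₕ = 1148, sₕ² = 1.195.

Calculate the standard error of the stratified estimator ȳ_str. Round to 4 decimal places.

Var(ȳ_str) = Σₕ Wₕ²(1 − fₕ)sₕ²/nₕ with Wₕ = Nₕ/N, N = 15370.
Medium: Wₕ = 0.47586207; term = 0.47586207²·(1 − 0.13494668)·1.25/987 = 2.4808352 × 10^-4.
Small: Wₕ = 0.16187378; term = 0.16187378²·(1 − 0.17323151)·1.97/431 = 9.9020676 × 10^-5.
Large: Wₕ = 0.36226415; term = 0.36226415²·(1 − 0.20617816)·1.195/1148 = 1.0844256 × 10^-4.
Sum = 4.5554676 × 10^-4.
SE = √(4.5554676 × 10^-4) = 0.0213.

0.0213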